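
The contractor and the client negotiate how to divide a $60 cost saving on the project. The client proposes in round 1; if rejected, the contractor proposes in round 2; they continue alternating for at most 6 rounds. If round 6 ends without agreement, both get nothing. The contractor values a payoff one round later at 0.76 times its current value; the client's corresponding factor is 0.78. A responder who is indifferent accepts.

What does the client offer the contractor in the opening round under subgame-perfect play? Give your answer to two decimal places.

Round 6 (the contractor proposes): the client will accept anything ≥ 0, so the contractor offers 0 and keeps 60.
Round 5 (the client proposes): the contractor can get 60 next round, worth 0.76 × 60 = 45.6 now, so the client offers 45.6, keeping 14.4.
Round 4 (the contractor proposes): the client can get 14.4 next round, worth 0.78 × 14.4 = 11.232 now, so the contractor offers 11.232, keeping 48.768.
Round 3 (the client proposes): the contractor can get 48.768 next round, worth 0.76 × 48.768 = 37.06368 now, so the client offers 37.06368, keeping 22.93632.
Round 2 (the contractor proposes): the client can get 22.93632 next round, worth 0.78 × 22.93632 = 17.8903296 now; the contractor offers that and keeps 42.1096704.
Round 1 (the client proposes): the contractor can get 42.1096704 next round, worth 0.76 × 42.1096704 = 32.003349504 now; the client offers that and keeps 27.996650496.

32.00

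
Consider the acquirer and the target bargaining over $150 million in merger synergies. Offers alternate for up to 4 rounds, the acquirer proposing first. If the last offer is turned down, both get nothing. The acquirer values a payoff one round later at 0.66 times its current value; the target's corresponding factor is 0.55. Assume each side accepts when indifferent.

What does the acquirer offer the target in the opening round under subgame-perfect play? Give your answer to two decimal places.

Round 4 (the target proposes): rejection yields 0 for the acquirer; the target offers 0 and keeps 150.
Round 3 (the acquirer proposes): the target can get 150 next round, worth 0.55 × 150 = 82.5 now. The acquirer offers 82.5 and keeps 150 − 82.5 = 67.5.
Round 2 (the target proposes): the acquirer can get 67.5 next round, worth 0.66 × 67.5 = 44.55 now; the target offers that and keeps 105.45.
Round 1 (the acquirer proposes): the target can get 105.45 next round, worth 0.55 × 105.45 = 57.9975 now, so the acquirer offers 57.9975, keeping 92.0025.

58.00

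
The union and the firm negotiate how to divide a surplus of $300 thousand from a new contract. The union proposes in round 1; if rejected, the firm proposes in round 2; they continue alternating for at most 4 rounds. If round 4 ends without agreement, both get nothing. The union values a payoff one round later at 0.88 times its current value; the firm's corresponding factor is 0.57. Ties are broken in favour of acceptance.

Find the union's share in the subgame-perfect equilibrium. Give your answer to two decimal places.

Round 4 (the firm proposes): the union will accept anything ≥ 0, so the firm offers 0 and keeps 300.
Round 3 (the union proposes): the firm can get 300 next round, worth 0.57 × 300 = 171 now, so the union offers 171, keeping 129.
Round 2 (the firm proposes): the union can get 129 next round, worth 0.88 × 129 = 113.52 now, so the firm offers 113.52, keeping 186.48.
Round 1 (the union proposes): the firm can get 186.48 next round, worth 0.57 × 186.48 = 106.2936 now. The union offers 106.2936 and keeps 300 − 106.2936 = 193.7064.

193.71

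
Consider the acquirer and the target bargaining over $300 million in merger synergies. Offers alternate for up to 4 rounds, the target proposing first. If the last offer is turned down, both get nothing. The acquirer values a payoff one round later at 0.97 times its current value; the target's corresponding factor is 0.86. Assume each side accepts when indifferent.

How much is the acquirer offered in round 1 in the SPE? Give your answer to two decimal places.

283.49

Round 4 (the acquirer proposes): the target will accept anything ≥ 0, so the acquirer offers 0 and keeps 300.
Round 3 (the target proposes): the acquirer can get 300 next round, worth 0.97 × 300 = 291 now; the target offers that and keeps 9.
Round 2 (the acquirer proposes): the target can get 9 next round, worth 0.86 × 9 = 7.74 now. The acquirer offers 7.74 and keeps 300 − 7.74 = 292.26.
Round 1 (the target proposes): the acquirer can get 292.26 next round, worth 0.97 × 292.26 = 283.4922 now, so the target offers 283.4922, keeping 16.5078.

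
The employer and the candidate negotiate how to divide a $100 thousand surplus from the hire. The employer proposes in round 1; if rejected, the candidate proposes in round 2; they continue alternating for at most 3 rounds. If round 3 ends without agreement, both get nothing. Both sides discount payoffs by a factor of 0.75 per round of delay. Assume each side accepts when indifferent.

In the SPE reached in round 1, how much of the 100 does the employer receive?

By backward induction:
Round 3 (the employer proposes): the candidate will accept anything ≥ 0, so the employer offers 0 and keeps 100.
Round 2 (the candidate proposes): the employer can get 100 next round, worth 0.75 × 100 = 75 now. The candidate offers 75 and keeps 100 − 75 = 25.
Round 1 (the employer proposes): the candidate can get 25 next round, worth 0.75 × 25 = 18.75 now; the employer offers that and keeps 81.25.

81.25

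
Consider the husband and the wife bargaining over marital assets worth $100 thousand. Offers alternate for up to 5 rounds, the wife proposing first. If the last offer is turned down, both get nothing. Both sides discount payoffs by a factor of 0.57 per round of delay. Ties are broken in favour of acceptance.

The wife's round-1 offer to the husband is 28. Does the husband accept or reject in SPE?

Round 5 (the wife proposes): the husband will accept anything ≥ 0, so the wife offers 0 and keeps 100.
Round 4 (the husband proposes): the wife can get 100 next round, worth 0.57 × 100 = 57 now, so the husband offers 57, keeping 43.
Round 3 (the wife proposes): the husband can get 43 next round, worth 0.57 × 43 = 24.51 now. The wife offers 24.51 and keeps 100 − 24.51 = 75.49.
Round 2 (the husband proposes): the wife can get 75.49 next round, worth 0.57 × 75.49 = 43.0293 now; the husband offers that and keeps 56.9707.
So by rejecting in round 1, the husband gets 56.9707 next round, worth 0.57 × 56.9707 = 32.473299 now.
Offer 28 < 32.473299, so the husband rejects.

Reject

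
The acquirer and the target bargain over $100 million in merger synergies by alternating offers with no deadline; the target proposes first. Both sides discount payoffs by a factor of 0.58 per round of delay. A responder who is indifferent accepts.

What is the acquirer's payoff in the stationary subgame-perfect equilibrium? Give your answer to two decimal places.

36.71

In a stationary SPE each proposer offers the other exactly their discounted continuation value.
If the target keeps x when proposing and the acquirer keeps y when proposing, then x = 100 − 0.58y and y = 100 − 0.58x.
Solving: x = 100(1 − 0.58) / (1 − 0.58·0.58) = 42 / 0.6636 ≈ 63.2911.
The acquirer gets 100 − 63.2911 ≈ 36.7089.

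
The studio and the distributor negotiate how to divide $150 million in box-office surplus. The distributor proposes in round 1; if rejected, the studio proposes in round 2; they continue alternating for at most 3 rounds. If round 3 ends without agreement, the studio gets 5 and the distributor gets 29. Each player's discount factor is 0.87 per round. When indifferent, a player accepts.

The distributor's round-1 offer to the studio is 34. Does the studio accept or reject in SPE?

Round 3 (the distributor proposes): the studio gets 5 if talks fail, so the distributor offers 5 and keeps 145.
Round 2 (the studio proposes): the distributor can get 145 next round, worth 0.87 × 145 = 126.15 now, so the studio offers 126.15, keeping 23.85.
So by rejecting in round 1, the studio gets 23.85 next round, worth 0.87 × 23.85 = 20.7495 now.
Offer 34 ≥ 20.7495, so the studio accepts.

Accept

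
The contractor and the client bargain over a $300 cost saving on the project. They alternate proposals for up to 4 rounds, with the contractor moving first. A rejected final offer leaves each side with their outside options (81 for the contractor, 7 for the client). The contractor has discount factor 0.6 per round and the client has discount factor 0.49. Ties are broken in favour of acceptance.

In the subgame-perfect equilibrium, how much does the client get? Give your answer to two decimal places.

90.35

Solve by backward induction from round 4.
Round 4 (the client proposes): the contractor gets 81 if talks fail, so the client offers 81 and keeps 219.
Round 3 (the contractor proposes): the client can get 219 next round, worth 0.49 × 219 = 107.31 now. The contractor offers 107.31 and keeps 300 − 107.31 = 192.69.
Round 2 (the client proposes): the contractor can get 192.69 next round, worth 0.6 × 192.69 = 115.614 now; the client offers that and keeps 184.386.
Round 1 (the contractor proposes): the client can get 184.386 next round, worth 0.49 × 184.386 = 90.34914 now, so the contractor offers 90.34914, keeping 209.65086.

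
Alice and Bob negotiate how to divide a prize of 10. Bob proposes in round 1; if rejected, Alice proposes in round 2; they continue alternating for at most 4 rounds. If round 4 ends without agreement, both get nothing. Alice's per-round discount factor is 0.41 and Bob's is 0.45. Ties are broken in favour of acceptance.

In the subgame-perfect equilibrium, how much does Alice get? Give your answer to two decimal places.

By backward induction:
Round 4 (Alice proposes): Bob will accept anything ≥ 0, so Alice offers 0 and keeps 10.
Round 3 (Bob proposes): Alice can get 10 next round, worth 0.41 × 10 = 4.1 now; Bob offers that and keeps 5.9.
Round 2 (Alice proposes): Bob can get 5.9 next round, worth 0.45 × 5.9 = 2.655 now; Alice offers that and keeps 7.345.
Round 1 (Bob proposes): Alice can get 7.345 next round, worth 0.41 × 7.345 = 3.01145 now. Bob offers 3.01145 and keeps 10 − 3.01145 = 6.98855.

3.01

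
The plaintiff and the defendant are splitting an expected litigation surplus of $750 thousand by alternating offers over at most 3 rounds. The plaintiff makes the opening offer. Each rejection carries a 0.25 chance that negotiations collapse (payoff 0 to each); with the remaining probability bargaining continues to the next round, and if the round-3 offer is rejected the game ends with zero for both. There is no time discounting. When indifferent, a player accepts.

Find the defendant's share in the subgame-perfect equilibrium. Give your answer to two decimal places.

Round 3 (the plaintiff proposes): the defendant will accept anything ≥ 0, so the plaintiff offers 0 and keeps 750.
Round 2 (the defendant proposes): rejecting gives the plaintiff an expected 0.75 × 750 = 562.5. The defendant offers 562.5 and keeps 750 − 562.5 = 187.5.
Round 1 (the plaintiff proposes): rejecting gives the defendant an expected 0.75 × 187.5 = 140.625, so the plaintiff offers 140.625, keeping 609.375.

140.63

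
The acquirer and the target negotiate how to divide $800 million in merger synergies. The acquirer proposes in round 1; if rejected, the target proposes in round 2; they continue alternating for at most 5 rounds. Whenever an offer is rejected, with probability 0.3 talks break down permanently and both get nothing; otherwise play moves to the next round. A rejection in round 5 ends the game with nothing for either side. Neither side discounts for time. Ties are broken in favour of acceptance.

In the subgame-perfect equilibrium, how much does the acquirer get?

By backward induction:
Round 5 (the acquirer proposes): rejection yields 0 for the target; the acquirer offers 0 and keeps 800.
Round 4 (the target proposes): rejecting gives the acquirer an expected 0.7 × 800 = 560. The target offers 560 and keeps 800 − 560 = 240.
Round 3 (the acquirer proposes): rejecting gives the target an expected 0.7 × 240 = 168. The acquirer offers 168 and keeps 800 − 168 = 632.
Round 2 (the target proposes): rejecting gives the acquirer an expected 0.7 × 632 = 442.4; the target offers that and keeps 357.6.
Round 1 (the acquirer proposes): rejecting gives the target an expected 0.7 × 357.6 = 250.32, so the acquirer offers 250.32, keeping 549.68.

549.68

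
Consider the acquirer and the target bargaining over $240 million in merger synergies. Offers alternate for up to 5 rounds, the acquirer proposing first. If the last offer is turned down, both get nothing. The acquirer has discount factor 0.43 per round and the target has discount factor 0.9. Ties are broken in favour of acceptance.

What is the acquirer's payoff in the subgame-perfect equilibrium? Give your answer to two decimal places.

69.23

By backward induction:
Round 5 (the acquirer proposes): rejection yields 0 for the target; the acquirer offers 0 and keeps 240.
Round 4 (the target proposes): the acquirer can get 240 next round, worth 0.43 × 240 = 103.2 now, so the target offers 103.2, keeping 136.8.
Round 3 (the acquirer proposes): the target can get 136.8 next round, worth 0.9 × 136.8 = 123.12 now. The acquirer offers 123.12 and keeps 240 − 123.12 = 116.88.
Round 2 (the target proposes): the acquirer can get 116.88 next round, worth 0.43 × 116.88 = 50.2584 now, so the target offers 50.2584, keeping 189.7416.
Round 1 (the acquirer proposes): the target can get 189.7416 next round, worth 0.9 × 189.7416 = 170.76744 now, so the acquirer offers 170.76744, keeping 69.23256.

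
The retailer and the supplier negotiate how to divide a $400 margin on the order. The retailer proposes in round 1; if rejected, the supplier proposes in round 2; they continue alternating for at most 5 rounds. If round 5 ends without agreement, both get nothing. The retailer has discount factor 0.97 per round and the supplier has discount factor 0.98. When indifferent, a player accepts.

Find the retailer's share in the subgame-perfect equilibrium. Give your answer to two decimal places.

377.06

Round 5 (the retailer proposes): rejection yields 0 for the supplier; the retailer offers 0 and keeps 400.
Round 4 (the supplier proposes): the retailer can get 400 next round, worth 0.97 × 400 = 388 now. The supplier offers 388 and keeps 400 − 388 = 12.
Round 3 (the retailer proposes): the supplier can get 12 next round, worth 0.98 × 12 = 11.76 now; the retailer offers that and keeps 388.24.
Round 2 (the supplier proposes): the retailer can get 388.24 next round, worth 0.97 × 388.24 = 376.5928 now. The supplier offers 376.5928 and keeps 400 − 376.5928 = 23.4072.
Round 1 (the retailer proposes): the supplier can get 23.4072 next round, worth 0.98 × 23.4072 = 22.939056 now, so the retailer offers 22.939056, keeping 377.060944.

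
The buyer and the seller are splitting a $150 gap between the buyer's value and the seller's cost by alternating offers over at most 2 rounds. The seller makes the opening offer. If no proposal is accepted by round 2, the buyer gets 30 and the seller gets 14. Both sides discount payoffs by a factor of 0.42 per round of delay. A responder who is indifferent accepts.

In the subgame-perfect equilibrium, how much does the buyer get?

Round 2 (the buyer proposes): the seller gets 14 if talks fail, so the buyer offers 14 and keeps 136.
Round 1 (the seller proposes): the buyer can get 136 next round, worth 0.42 × 136 = 57.12 now. The seller offers 57.12 and keeps 150 − 57.12 = 92.88.

57.12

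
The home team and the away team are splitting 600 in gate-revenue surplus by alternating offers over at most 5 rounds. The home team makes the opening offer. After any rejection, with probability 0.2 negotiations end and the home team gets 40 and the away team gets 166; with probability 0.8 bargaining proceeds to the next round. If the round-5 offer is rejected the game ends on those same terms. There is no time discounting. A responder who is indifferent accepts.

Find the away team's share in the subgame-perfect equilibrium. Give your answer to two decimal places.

269.39

Round 5 (the home team proposes): the away team gets 166 if talks fail, so the home team offers 166 and keeps 434.
Round 4 (the away team proposes): rejecting gives the home team an expected 0.8 × 434 + 0.2 × 40 = 355.2, so the away team offers 355.2, keeping 244.8.
Round 3 (the home team proposes): rejecting gives the away team an expected 0.8 × 244.8 + 0.2 × 166 = 229.04, so the home team offers 229.04, keeping 370.96.
Round 2 (the away team proposes): rejecting gives the home team an expected 0.8 × 370.96 + 0.2 × 40 = 304.768. The away team offers 304.768 and keeps 600 − 304.768 = 295.232.
Round 1 (the home team proposes): rejecting gives the away team an expected 0.8 × 295.232 + 0.2 × 166 = 269.3856, so the home team offers 269.3856, keeping 330.6144.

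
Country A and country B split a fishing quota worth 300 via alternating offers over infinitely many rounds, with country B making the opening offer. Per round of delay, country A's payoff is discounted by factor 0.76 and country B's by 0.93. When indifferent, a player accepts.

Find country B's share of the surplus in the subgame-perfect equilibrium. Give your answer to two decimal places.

245.57

When country B proposes, country A accepts any offer worth at least 0.76 times what country A would get by proposing next round; and vice versa.
This gives x = 300 − 0.76y and y = 300 − 0.93x, where x and y are each side's share when it proposes.
Hence (1 − 0.76·0.93)x = 300(1 − 0.76), i.e. 0.2932·x = 72.
x ≈ 245.5662; country A's share is 300 − x ≈ 54.4338.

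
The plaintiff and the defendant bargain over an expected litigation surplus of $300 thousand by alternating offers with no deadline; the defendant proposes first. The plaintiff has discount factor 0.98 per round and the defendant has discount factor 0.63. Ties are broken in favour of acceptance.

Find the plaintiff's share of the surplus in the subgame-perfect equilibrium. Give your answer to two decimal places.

Let x be the defendant's share when the defendant proposes and y be the plaintiff's share when the plaintiff proposes.
The plaintiff accepts iff offered ≥ 0.98·y, so x = 300 − 0.98y. Symmetrically y = 300 − 0.63x.
Substituting: x = 300 − 0.98(300 − 0.63x), giving x(1 − 0.63·0.98) = 300(1 − 0.98).
So x = 300 × 0.02 / 0.3826 ≈ 15.6822, and the plaintiff receives 300 − x ≈ 284.3178.

284.32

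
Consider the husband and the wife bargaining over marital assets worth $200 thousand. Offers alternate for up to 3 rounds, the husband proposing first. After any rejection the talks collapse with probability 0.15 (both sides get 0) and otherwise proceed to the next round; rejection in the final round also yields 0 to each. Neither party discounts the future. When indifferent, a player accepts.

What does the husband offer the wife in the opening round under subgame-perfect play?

25.5

By backward induction:
Round 3 (the husband proposes): the wife will accept anything ≥ 0, so the husband offers 0 and keeps 200.
Round 2 (the wife proposes): rejecting gives the husband an expected 0.85 × 200 = 170; the wife offers that and keeps 30.
Round 1 (the husband proposes): rejecting gives the wife an expected 0.85 × 30 = 25.5, so the husband offers 25.5, keeping 174.5.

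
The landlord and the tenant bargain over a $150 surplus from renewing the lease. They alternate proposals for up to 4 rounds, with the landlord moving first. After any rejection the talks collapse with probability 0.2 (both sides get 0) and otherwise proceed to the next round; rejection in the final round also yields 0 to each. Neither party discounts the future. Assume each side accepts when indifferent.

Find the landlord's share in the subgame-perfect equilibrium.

49.2

By backward induction:
Round 4 (the tenant proposes): rejection yields 0 for the landlord; the tenant offers 0 and keeps 150.
Round 3 (the landlord proposes): rejecting gives the tenant an expected 0.8 × 150 = 120, so the landlord offers 120, keeping 30.
Round 2 (the tenant proposes): rejecting gives the landlord an expected 0.8 × 30 = 24, so the tenant offers 24, keeping 126.
Round 1 (the landlord proposes): rejecting gives the tenant an expected 0.8 × 126 = 100.8; the landlord offers that and keeps 49.2.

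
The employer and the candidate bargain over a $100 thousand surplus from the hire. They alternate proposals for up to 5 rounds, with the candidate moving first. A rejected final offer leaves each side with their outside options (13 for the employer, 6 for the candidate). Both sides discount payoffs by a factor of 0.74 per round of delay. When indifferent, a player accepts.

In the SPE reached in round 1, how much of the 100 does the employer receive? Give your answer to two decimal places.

33.67

Round 5 (the candidate proposes): the employer gets 13 if talks fail, so the candidate offers 13 and keeps 87.
Round 4 (the employer proposes): the candidate can get 87 next round, worth 0.74 × 87 = 64.38 now. The employer offers 64.38 and keeps 100 − 64.38 = 35.62.
Round 3 (the candidate proposes): the employer can get 35.62 next round, worth 0.74 × 35.62 = 26.3588 now, so the candidate offers 26.3588, keeping 73.6412.
Round 2 (the employer proposes): the candidate can get 73.6412 next round, worth 0.74 × 73.6412 = 54.494488 now. The employer offers 54.494488 and keeps 100 − 54.494488 = 45.505512.
Round 1 (the candidate proposes): the employer can get 45.505512 next round, worth 0.74 × 45.505512 = 33.67407888 now; the candidate offers that and keeps 66.32592112.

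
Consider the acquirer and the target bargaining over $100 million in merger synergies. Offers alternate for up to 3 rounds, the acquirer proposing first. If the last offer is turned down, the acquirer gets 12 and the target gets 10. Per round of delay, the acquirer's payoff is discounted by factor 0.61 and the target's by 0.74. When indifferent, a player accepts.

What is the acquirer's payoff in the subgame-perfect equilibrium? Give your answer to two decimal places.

Round 3 (the acquirer proposes): the target gets 10 if talks fail, so the acquirer offers 10 and keeps 90.
Round 2 (the target proposes): the acquirer can get 90 next round, worth 0.61 × 90 = 54.9 now; the target offers that and keeps 45.1.
Round 1 (the acquirer proposes): the target can get 45.1 next round, worth 0.74 × 45.1 = 33.374 now; the acquirer offers that and keeps 66.626.

66.63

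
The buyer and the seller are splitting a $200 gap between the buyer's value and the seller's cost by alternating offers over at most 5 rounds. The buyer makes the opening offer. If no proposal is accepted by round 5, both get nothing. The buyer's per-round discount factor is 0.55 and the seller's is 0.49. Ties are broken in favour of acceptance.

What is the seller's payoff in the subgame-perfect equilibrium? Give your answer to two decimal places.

55.98

Round 5 (the buyer proposes): rejection yields 0 for the seller; the buyer offers 0 and keeps 200.
Round 4 (the seller proposes): the buyer can get 200 next round, worth 0.55 × 200 = 110 now; the seller offers that and keeps 90.
Round 3 (the buyer proposes): the seller can get 90 next round, worth 0.49 × 90 = 44.1 now. The buyer offers 44.1 and keeps 200 − 44.1 = 155.9.
Round 2 (the seller proposes): the buyer can get 155.9 next round, worth 0.55 × 155.9 = 85.745 now; the seller offers that and keeps 114.255.
Round 1 (the buyer proposes): the seller can get 114.255 next round, worth 0.49 × 114.255 = 55.98495 now, so the buyer offers 55.98495, keeping 144.01505.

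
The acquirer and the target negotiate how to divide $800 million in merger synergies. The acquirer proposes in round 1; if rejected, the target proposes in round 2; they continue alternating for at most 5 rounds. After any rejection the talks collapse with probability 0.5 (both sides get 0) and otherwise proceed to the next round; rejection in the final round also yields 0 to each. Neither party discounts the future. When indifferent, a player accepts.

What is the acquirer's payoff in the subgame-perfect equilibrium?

Round 5 (the acquirer proposes): the target will accept anything ≥ 0, so the acquirer offers 0 and keeps 800.
Round 4 (the target proposes): rejecting gives the acquirer an expected 0.5 × 800 = 400. The target offers 400 and keeps 800 − 400 = 400.
Round 3 (the acquirer proposes): rejecting gives the target an expected 0.5 × 400 = 200; the acquirer offers that and keeps 600.
Round 2 (the target proposes): rejecting gives the acquirer an expected 0.5 × 600 = 300. The target offers 300 and keeps 800 − 300 = 500.
Round 1 (the acquirer proposes): rejecting gives the target an expected 0.5 × 500 = 250. The acquirer offers 250 and keeps 800 − 250 = 550.

550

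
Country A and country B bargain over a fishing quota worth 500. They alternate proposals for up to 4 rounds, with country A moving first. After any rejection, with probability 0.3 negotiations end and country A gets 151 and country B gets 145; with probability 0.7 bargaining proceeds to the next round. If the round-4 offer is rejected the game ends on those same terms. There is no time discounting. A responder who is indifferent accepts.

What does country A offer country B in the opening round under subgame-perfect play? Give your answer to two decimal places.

257.81

Round 4 (country B proposes): country A gets 151 if talks fail, so country B offers 151 and keeps 349.
Round 3 (country A proposes): rejecting gives country B an expected 0.7 × 349 + 0.3 × 145 = 287.8, so country A offers 287.8, keeping 212.2.
Round 2 (country B proposes): rejecting gives country A an expected 0.7 × 212.2 + 0.3 × 151 = 193.84. Country B offers 193.84 and keeps 500 − 193.84 = 306.16.
Round 1 (country A proposes): rejecting gives country B an expected 0.7 × 306.16 + 0.3 × 145 = 257.812, so country A offers 257.812, keeping 242.188.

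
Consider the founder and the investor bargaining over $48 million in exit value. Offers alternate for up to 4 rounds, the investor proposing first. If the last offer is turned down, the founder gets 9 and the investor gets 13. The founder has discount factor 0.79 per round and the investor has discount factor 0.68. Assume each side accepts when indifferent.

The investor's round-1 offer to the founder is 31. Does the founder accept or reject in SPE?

Round 4 (the founder proposes): the investor gets 13 if talks fail, so the founder offers 13 and keeps 35.
Round 3 (the investor proposes): the founder can get 35 next round, worth 0.79 × 35 = 27.65 now, so the investor offers 27.65, keeping 20.35.
Round 2 (the founder proposes): the investor can get 20.35 next round, worth 0.68 × 20.35 = 13.838 now; the founder offers that and keeps 34.162.
So by rejecting in round 1, the founder gets 34.162 next round, worth 0.79 × 34.162 = 26.98798 now.
Offer 31 ≥ 26.98798, so the founder accepts.

Accept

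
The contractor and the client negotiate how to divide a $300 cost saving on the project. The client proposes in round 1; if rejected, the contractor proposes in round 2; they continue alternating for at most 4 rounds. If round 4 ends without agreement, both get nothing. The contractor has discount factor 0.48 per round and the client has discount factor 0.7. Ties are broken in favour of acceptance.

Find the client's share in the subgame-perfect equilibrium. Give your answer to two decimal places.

208.42

Round 4 (the contractor proposes): the client will accept anything ≥ 0, so the contractor offers 0 and keeps 300.
Round 3 (the client proposes): the contractor can get 300 next round, worth 0.48 × 300 = 144 now. The client offers 144 and keeps 300 − 144 = 156.
Round 2 (the contractor proposes): the client can get 156 next round, worth 0.7 × 156 = 109.2 now. The contractor offers 109.2 and keeps 300 − 109.2 = 190.8.
Round 1 (the client proposes): the contractor can get 190.8 next round, worth 0.48 × 190.8 = 91.584 now. The client offers 91.584 and keeps 300 − 91.584 = 208.416.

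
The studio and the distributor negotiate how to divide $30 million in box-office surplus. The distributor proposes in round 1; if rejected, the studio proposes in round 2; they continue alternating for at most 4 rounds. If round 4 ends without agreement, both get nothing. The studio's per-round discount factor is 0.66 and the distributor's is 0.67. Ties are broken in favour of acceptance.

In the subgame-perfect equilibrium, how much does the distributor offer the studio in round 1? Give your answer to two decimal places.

Round 4 (the studio proposes): the distributor will accept anything ≥ 0, so the studio offers 0 and keeps 30.
Round 3 (the distributor proposes): the studio can get 30 next round, worth 0.66 × 30 = 19.8 now. The distributor offers 19.8 and keeps 30 − 19.8 = 10.2.
Round 2 (the studio proposes): the distributor can get 10.2 next round, worth 0.67 × 10.2 = 6.834 now. The studio offers 6.834 and keeps 30 − 6.834 = 23.166.
Round 1 (the distributor proposes): the studio can get 23.166 next round, worth 0.66 × 23.166 = 15.28956 now. The distributor offers 15.28956 and keeps 30 − 15.28956 = 14.71044.

15.29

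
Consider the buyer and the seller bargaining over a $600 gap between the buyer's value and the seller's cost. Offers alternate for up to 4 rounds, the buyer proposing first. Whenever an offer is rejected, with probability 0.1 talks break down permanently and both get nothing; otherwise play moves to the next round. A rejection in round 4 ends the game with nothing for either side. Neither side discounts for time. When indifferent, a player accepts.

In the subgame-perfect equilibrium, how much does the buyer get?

Round 4 (the seller proposes): the buyer will accept anything ≥ 0, so the seller offers 0 and keeps 600.
Round 3 (the buyer proposes): rejecting gives the seller an expected 0.9 × 600 = 540, so the buyer offers 540, keeping 60.
Round 2 (the seller proposes): rejecting gives the buyer an expected 0.9 × 60 = 54; the seller offers that and keeps 546.
Round 1 (the buyer proposes): rejecting gives the seller an expected 0.9 × 546 = 491.4. The buyer offers 491.4 and keeps 600 − 491.4 = 108.6.

108.6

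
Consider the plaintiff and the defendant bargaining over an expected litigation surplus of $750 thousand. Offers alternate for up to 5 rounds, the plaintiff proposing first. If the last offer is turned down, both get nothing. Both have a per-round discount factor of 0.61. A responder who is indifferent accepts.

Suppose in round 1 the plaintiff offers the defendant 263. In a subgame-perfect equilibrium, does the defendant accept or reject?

Round 5 (the plaintiff proposes): rejection yields 0 for the defendant; the plaintiff offers 0 and keeps 750.
Round 4 (the defendant proposes): the plaintiff can get 750 next round, worth 0.61 × 750 = 457.5 now; the defendant offers that and keeps 292.5.
Round 3 (the plaintiff proposes): the defendant can get 292.5 next round, worth 0.61 × 292.5 = 178.425 now, so the plaintiff offers 178.425, keeping 571.575.
Round 2 (the defendant proposes): the plaintiff can get 571.575 next round, worth 0.61 × 571.575 = 348.66075 now. The defendant offers 348.66075 and keeps 750 − 348.66075 = 401.33925.
So by rejecting in round 1, the defendant gets 401.33925 next round, worth 0.61 × 401.33925 = 244.8169425 now.
Offer 263 ≥ 244.8169425, so the defendant accepts.

Accept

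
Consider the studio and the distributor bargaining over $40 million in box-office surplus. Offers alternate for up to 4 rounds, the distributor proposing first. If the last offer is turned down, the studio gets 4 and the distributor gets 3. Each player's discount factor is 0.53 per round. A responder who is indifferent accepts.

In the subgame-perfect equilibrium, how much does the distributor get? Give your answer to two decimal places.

24.53

Round 4 (the studio proposes): the distributor gets 3 if talks fail, so the studio offers 3 and keeps 37.
Round 3 (the distributor proposes): the studio can get 37 next round, worth 0.53 × 37 = 19.61 now; the distributor offers that and keeps 20.39.
Round 2 (the studio proposes): the distributor can get 20.39 next round, worth 0.53 × 20.39 = 10.8067 now, so the studio offers 10.8067, keeping 29.1933.
Round 1 (the distributor proposes): the studio can get 29.1933 next round, worth 0.53 × 29.1933 = 15.472449 now. The distributor offers 15.472449 and keeps 40 − 15.472449 = 24.527551.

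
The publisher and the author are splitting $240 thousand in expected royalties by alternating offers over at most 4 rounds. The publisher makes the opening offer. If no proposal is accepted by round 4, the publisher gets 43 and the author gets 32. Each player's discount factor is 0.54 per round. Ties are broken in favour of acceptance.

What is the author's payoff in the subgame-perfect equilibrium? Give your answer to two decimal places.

Round 4 (the author proposes): the publisher gets 43 if talks fail, so the author offers 43 and keeps 197.
Round 3 (the publisher proposes): the author can get 197 next round, worth 0.54 × 197 = 106.38 now, so the publisher offers 106.38, keeping 133.62.
Round 2 (the author proposes): the publisher can get 133.62 next round, worth 0.54 × 133.62 = 72.1548 now. The author offers 72.1548 and keeps 240 − 72.1548 = 167.8452.
Round 1 (the publisher proposes): the author can get 167.8452 next round, worth 0.54 × 167.8452 = 90.636408 now; the publisher offers that and keeps 149.363592.

90.64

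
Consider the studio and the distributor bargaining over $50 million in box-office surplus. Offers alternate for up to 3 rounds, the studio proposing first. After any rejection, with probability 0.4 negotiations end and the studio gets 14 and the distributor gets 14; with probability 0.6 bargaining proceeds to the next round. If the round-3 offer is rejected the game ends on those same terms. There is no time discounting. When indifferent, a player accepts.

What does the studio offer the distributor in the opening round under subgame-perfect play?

Round 3 (the studio proposes): the distributor gets 14 if talks fail, so the studio offers 14 and keeps 36.
Round 2 (the distributor proposes): rejecting gives the studio an expected 0.6 × 36 + 0.4 × 14 = 27.2; the distributor offers that and keeps 22.8.
Round 1 (the studio proposes): rejecting gives the distributor an expected 0.6 × 22.8 + 0.4 × 14 = 19.28. The studio offers 19.28 and keeps 50 − 19.28 = 30.72.

19.28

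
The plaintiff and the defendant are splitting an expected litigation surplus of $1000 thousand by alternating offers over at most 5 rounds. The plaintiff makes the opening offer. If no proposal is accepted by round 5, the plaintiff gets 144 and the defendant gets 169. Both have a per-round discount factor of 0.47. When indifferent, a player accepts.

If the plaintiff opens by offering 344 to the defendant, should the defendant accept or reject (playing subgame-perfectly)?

Accept

Work out the defendant's continuation value if the offer is rejected.
Round 5 (the plaintiff proposes): the defendant gets 169 if talks fail, so the plaintiff offers 169 and keeps 831.
Round 4 (the defendant proposes): the plaintiff can get 831 next round, worth 0.47 × 831 = 390.57 now, so the defendant offers 390.57, keeping 609.43.
Round 3 (the plaintiff proposes): the defendant can get 609.43 next round, worth 0.47 × 609.43 = 286.4321 now, so the plaintiff offers 286.4321, keeping 713.5679.
Round 2 (the defendant proposes): the plaintiff can get 713.5679 next round, worth 0.47 × 713.5679 = 335.376913 now. The defendant offers 335.376913 and keeps 1000 − 335.376913 = 664.623087.
So by rejecting in round 1, the defendant gets 664.623087 next round, worth 0.47 × 664.623087 = 312.37285089 now.
Offer 344 ≥ 312.37285089, so the defendant accepts.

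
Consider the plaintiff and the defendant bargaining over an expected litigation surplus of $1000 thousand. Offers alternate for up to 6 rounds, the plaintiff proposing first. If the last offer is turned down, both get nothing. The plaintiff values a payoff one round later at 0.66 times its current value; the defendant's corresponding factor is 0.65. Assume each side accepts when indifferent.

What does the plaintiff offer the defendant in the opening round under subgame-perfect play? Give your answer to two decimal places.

By backward induction:
Round 6 (the defendant proposes): rejection yields 0 for the plaintiff; the defendant offers 0 and keeps 1000.
Round 5 (the plaintiff proposes): the defendant can get 1000 next round, worth 0.65 × 1000 = 650 now. The plaintiff offers 650 and keeps 1000 − 650 = 350.
Round 4 (the defendant proposes): the plaintiff can get 350 next round, worth 0.66 × 350 = 231 now, so the defendant offers 231, keeping 769.
Round 3 (the plaintiff proposes): the defendant can get 769 next round, worth 0.65 × 769 = 499.85 now, so the plaintiff offers 499.85, keeping 500.15.
Round 2 (the defendant proposes): the plaintiff can get 500.15 next round, worth 0.66 × 500.15 = 330.099 now. The defendant offers 330.099 and keeps 1000 − 330.099 = 669.901.
Round 1 (the plaintiff proposes): the defendant can get 669.901 next round, worth 0.65 × 669.901 = 435.43565 now. The plaintiff offers 435.43565 and keeps 1000 − 435.43565 = 564.56435.

435.44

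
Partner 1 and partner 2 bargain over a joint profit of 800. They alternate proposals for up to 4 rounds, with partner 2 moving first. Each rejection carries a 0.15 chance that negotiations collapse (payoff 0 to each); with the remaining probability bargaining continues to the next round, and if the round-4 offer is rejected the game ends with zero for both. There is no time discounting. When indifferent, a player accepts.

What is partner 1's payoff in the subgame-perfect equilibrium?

593.3

By backward induction:
Round 4 (partner 1 proposes): partner 2 will accept anything ≥ 0, so partner 1 offers 0 and keeps 800.
Round 3 (partner 2 proposes): rejecting gives partner 1 an expected 0.85 × 800 = 680, so partner 2 offers 680, keeping 120.
Round 2 (partner 1 proposes): rejecting gives partner 2 an expected 0.85 × 120 = 102. Partner 1 offers 102 and keeps 800 − 102 = 698.
Round 1 (partner 2 proposes): rejecting gives partner 1 an expected 0.85 × 698 = 593.3, so partner 2 offers 593.3, keeping 206.7.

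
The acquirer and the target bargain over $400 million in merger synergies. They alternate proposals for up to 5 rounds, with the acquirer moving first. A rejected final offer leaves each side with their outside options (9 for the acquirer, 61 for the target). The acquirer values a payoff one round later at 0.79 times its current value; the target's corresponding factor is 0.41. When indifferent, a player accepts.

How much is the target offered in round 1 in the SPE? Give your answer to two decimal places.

Solve by backward induction from round 5.
Round 5 (the acquirer proposes): the target gets 61 if talks fail, so the acquirer offers 61 and keeps 339.
Round 4 (the target proposes): the acquirer can get 339 next round, worth 0.79 × 339 = 267.81 now, so the target offers 267.81, keeping 132.19.
Round 3 (the acquirer proposes): the target can get 132.19 next round, worth 0.41 × 132.19 = 54.1979 now; the acquirer offers that and keeps 345.8021.
Round 2 (the target proposes): the acquirer can get 345.8021 next round, worth 0.79 × 345.8021 = 273.183659 now; the target offers that and keeps 126.816341.
Round 1 (the acquirer proposes): the target can get 126.816341 next round, worth 0.41 × 126.816341 = 51.99469981 now, so the acquirer offers 51.99469981, keeping 348.00530019.

51.99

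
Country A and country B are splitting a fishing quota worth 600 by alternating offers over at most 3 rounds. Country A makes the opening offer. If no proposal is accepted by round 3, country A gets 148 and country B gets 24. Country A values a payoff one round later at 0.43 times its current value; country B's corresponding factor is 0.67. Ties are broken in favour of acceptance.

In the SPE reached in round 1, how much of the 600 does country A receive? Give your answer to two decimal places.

363.95

Work backward from the last round.
Round 3 (country A proposes): country B gets 24 if talks fail, so country A offers 24 and keeps 576.
Round 2 (country B proposes): country A can get 576 next round, worth 0.43 × 576 = 247.68 now. Country B offers 247.68 and keeps 600 − 247.68 = 352.32.
Round 1 (country A proposes): country B can get 352.32 next round, worth 0.67 × 352.32 = 236.0544 now, so country A offers 236.0544, keeping 363.9456.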